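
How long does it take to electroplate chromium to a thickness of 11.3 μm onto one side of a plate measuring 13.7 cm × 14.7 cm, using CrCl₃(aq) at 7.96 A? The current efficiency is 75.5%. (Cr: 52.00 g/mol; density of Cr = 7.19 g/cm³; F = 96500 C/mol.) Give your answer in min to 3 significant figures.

Plated area = 13.7 × 14.7 = 201.4 cm²
Volume = 201.4 × 11.3×10⁻⁴ cm = 0.2276 cm³
m(Cr) = 0.2276 × 7.19 = 1.636 g
n(Cr) = 1.636 / 52.00 = 0.03146 mol; n(e⁻) = 3 × 0.03146 = 0.09438 mol
Q = 0.09438 × 96500 / 0.755 = 12060 C
t = 12060 / 7.96 = 1515 s = 25.3 min

25.3 min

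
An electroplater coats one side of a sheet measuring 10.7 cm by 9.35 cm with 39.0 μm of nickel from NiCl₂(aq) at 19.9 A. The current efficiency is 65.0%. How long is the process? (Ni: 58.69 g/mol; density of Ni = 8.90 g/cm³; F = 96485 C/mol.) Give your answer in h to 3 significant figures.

Plated area = 10.7 × 9.35 = 100.0 cm²
Volume = 100.0 × 39.0×10⁻⁴ cm = 0.3900 cm³
m(Ni) = 0.3900 × 8.90 = 3.471 g
n(Ni) = 3.471 / 58.69 = 0.05914 mol; n(e⁻) = 2 × 0.05914 = 0.1183 mol
Q = 0.1183 × 96485 / 0.650 = 17560 C
t = 17560 / 19.9 = 882.4 s = 0.245 h

0.245 h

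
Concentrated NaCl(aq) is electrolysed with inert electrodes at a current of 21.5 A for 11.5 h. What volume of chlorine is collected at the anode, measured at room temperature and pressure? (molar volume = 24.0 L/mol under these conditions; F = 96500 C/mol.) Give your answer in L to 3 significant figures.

111 L

Q = It = 21.5 × 41400 = 8.901×10^5 C
n(e⁻) = Q/F = 8.901×10^5/96500 = 9.224 mol
2Cl⁻ → Cl₂ + 2e⁻, so n(Cl₂) = 9.224 / 2 = 4.612 mol
V = 4.612 × 24.0 = 110.7 L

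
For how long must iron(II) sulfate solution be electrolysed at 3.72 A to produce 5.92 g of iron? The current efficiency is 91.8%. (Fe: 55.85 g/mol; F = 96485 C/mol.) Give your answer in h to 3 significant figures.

1.66 h

n(Fe) = 5.92 / 55.85 = 0.1060 mol
Fe²⁺ + 2e⁻ → Fe, so n(e⁻) = 2 × 0.1060 = 0.2120 mol
Q = 0.2120 × 96485 / 0.918 = 22280 C
t = Q / I = 22280 / 3.72 = 5989 s = 1.66 h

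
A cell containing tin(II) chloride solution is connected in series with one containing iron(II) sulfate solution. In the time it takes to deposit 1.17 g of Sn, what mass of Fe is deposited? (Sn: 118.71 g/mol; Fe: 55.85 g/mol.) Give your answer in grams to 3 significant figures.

0.550 g

n(Sn) = 1.17 / 118.71 = 0.009856 mol
Sn²⁺ + 2e⁻ → Sn, so n(e⁻) = 2 × 0.009856 = 0.01971 mol
Same current for the same time ⇒ same n(e⁻) = 0.01971 mol in both cells.
Fe²⁺ + 2e⁻ → Fe, so n(Fe) = 0.01971 / 2 = 0.009855 mol
m(Fe) = 0.009855 × 55.85 = 0.550 g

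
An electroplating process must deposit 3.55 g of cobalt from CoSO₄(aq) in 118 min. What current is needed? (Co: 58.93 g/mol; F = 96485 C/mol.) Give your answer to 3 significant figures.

1.64 A

n(Co) = 3.55 / 58.93 = 0.06024 mol
Co²⁺ + 2e⁻ → Co, so n(e⁻) = 2 × 0.06024 = 0.1205 mol
Q = 0.1205 × 96485 = 11630 C
I = Q / t = 11630 / 7080 s = 1.64 A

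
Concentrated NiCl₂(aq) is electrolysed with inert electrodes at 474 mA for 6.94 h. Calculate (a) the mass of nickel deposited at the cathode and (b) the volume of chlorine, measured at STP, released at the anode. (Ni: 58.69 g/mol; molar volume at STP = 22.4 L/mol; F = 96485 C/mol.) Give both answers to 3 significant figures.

Q = 0.474 × 24984 = 11840 C; n(e⁻) = 11840 / 96485 = 0.1227 mol
Cathode: Ni²⁺ + 2e⁻ → Ni → n(Ni) = 0.1227/2 = 0.06135 mol → 3.60 g
Anode: 2Cl⁻ → Cl₂ + 2e⁻ → n(Cl₂) = 0.1227/2 = 0.06135 mol → 1.37 L

3.60 g Ni; 1.37 L Cl₂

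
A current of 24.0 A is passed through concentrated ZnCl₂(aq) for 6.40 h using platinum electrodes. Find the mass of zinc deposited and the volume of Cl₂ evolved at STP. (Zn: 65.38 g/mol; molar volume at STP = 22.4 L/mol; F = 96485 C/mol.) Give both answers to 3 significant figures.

Q = 24.0 × 23040 = 5.530×10^5 C; n(e⁻) = 5.530×10^5 / 96485 = 5.731 mol
Cathode: Zn²⁺ + 2e⁻ → Zn → n(Zn) = 5.731/2 = 2.866 mol → 187 g
Anode: 2Cl⁻ → Cl₂ + 2e⁻ → n(Cl₂) = 5.731/2 = 2.866 mol → 64.2 L

187 g Zn; 64.2 L Cl₂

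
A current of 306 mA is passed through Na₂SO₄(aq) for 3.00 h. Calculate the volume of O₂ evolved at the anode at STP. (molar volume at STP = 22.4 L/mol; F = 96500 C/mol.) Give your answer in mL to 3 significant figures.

192 mL

Charge passed = 0.306 × 10800 = 3305 C
n(e⁻) = Q/F = 3305/96500 = 0.03425 mol
2H₂O → O₂ + 4H⁺ + 4e⁻, so n(O₂) = 0.03425 / 4 = 0.008563 mol
V = 0.008563 × 22.4 = 0.1918 L
= 192 mL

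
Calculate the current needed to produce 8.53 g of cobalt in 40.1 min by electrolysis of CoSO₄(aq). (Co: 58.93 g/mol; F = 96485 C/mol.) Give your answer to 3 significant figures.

11.6 A

n(Co) = 8.53 / 58.93 = 0.1447 mol
Co²⁺ + 2e⁻ → Co, so n(e⁻) = 2 × 0.1447 = 0.2894 mol
Q = 0.2894 × 96485 = 27920 C
I = Q / t = 27920 / 2406 s = 11.6 A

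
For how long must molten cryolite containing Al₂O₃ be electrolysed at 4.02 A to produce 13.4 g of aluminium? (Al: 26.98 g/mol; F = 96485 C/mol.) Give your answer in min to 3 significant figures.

596 min

n(Al) = 13.4 / 26.98 = 0.4967 mol
Al³⁺ + 3e⁻ → Al, so n(e⁻) = 3 × 0.4967 = 1.490 mol
Q = 1.490 × 96485 = 1.438×10^5 C
t = Q / I = 1.438×10^5 / 4.02 = 35770 s = 596 min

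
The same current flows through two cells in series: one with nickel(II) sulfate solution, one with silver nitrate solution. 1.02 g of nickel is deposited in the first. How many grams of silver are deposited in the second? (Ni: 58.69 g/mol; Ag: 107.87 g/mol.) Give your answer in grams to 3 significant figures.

n(Ni) = 1.02 / 58.69 = 0.01738 mol
Ni²⁺ + 2e⁻ → Ni, so n(e⁻) = 2 × 0.01738 = 0.03476 mol
The cells are in series, so the same charge (and hence the same n(e⁻) = 0.03476 mol) passes through both.
Ag⁺ + e⁻ → Ag, so n(Ag) = 0.03476 mol
m(Ag) = 0.03476 × 107.87 = 3.75 g

3.75 g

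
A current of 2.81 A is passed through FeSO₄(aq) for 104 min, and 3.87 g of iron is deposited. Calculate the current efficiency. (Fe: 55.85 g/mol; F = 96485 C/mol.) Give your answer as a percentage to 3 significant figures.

76.3%

Q = 2.81 × 6240 = 17530 C
n(e⁻) = 17530 / 96485 = 0.1817 mol
Fe²⁺ + 2e⁻ → Fe, so theoretical n(Fe) = 0.09085 mol → 5.074 g
Efficiency = 3.87 / 5.074 = 0.7627 = 76.3%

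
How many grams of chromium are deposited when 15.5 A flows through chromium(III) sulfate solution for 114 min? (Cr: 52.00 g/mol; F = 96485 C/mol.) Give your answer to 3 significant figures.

19.0 g

Q = 15.5 A × 6840 s = 1.060×10^5 C
Moles of electrons = 1.060×10^5 / 96485 = 1.099 mol
Cr³⁺ + 3e⁻ → Cr, so n(Cr) = 1.099 / 3 = 0.3663 mol
m = 0.3663 × 52.00 = 19.0 g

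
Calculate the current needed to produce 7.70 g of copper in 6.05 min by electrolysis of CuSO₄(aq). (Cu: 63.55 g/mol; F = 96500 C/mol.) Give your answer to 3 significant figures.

n(Cu) = 7.70 / 63.55 = 0.1212 mol
Cu²⁺ + 2e⁻ → Cu, so n(e⁻) = 2 × 0.1212 = 0.2424 mol
Q = 0.2424 × 96500 = 23390 C
I = Q / t = 23390 / 363 s = 64.4 A

64.4 A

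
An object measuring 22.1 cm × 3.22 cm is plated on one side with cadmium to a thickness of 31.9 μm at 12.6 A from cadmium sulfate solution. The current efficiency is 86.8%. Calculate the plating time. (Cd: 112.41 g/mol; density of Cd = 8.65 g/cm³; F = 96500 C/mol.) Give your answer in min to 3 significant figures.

Plated area = 22.1 × 3.22 = 71.16 cm²
Volume = 71.16 × 31.9×10⁻⁴ cm = 0.2270 cm³
m(Cd) = 0.2270 × 8.65 = 1.964 g
n(Cd) = 1.964 / 112.41 = 0.01747 mol; n(e⁻) = 2 × 0.01747 = 0.03494 mol
Q = 0.03494 × 96500 / 0.868 = 3884 C
t = 3884 / 12.6 = 308.3 s = 5.14 min

5.14 min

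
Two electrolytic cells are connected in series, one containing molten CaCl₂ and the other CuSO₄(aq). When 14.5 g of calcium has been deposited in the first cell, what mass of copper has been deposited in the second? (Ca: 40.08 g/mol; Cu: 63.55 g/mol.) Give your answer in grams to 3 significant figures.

n(Ca) = 14.5 / 40.08 = 0.3618 mol
Ca²⁺ + 2e⁻ → Ca, so n(e⁻) = 2 × 0.3618 = 0.7236 mol
The cells are in series, so the same charge (and hence the same n(e⁻) = 0.7236 mol) passes through both.
Cu²⁺ + 2e⁻ → Cu, so n(Cu) = 0.7236 / 2 = 0.3618 mol
m(Cu) = 0.3618 × 63.55 = 23.0 g

23.0 g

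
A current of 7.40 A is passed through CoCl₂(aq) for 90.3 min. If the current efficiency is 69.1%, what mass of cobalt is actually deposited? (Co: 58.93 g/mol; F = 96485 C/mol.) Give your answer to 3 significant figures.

8.46 g

Q = 7.40 × 5418 = 40090 C
n(e⁻) = 40090 / 96485 = 0.4155 mol
Co²⁺ + 2e⁻ → Co, so theoretical m(Co) = 0.2078 × 58.93 = 12.25 g
Actual mass = 69.1% × 12.25 = 8.46 g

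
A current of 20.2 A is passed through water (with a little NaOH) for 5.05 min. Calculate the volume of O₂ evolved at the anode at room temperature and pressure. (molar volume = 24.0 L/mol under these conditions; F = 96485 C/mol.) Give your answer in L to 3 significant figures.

Charge passed = 20.2 × 303 = 6121 C
n(e⁻) = 6121 / 96485 = 0.06344 mol
2H₂O → O₂ + 4H⁺ + 4e⁻, so n(O₂) = 0.06344 / 4 = 0.01586 mol
V = 0.01586 × 24.0 = 0.3806 L

0.381 L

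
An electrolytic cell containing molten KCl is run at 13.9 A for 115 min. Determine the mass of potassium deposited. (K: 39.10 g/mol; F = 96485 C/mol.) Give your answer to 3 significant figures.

Charge passed = 13.9 × 6900 = 95910 C
Moles of electrons = 95910 / 96485 = 0.9940 mol
K⁺ + e⁻ → K, so n(K) = 0.9940 mol
m = 0.9940 × 39.10 = 38.9 g

38.9 g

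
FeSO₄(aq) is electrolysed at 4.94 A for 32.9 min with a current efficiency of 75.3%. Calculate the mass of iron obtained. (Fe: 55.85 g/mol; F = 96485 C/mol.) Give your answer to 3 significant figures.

2.13 g

Q = 4.94 × 1974 = 9752 C
n(e⁻) = 9752 / 96485 = 0.1011 mol
Fe²⁺ + 2e⁻ → Fe, so theoretical m(Fe) = 0.05055 × 55.85 = 2.823 g
Actual mass = 75.3% × 2.823 = 2.13 g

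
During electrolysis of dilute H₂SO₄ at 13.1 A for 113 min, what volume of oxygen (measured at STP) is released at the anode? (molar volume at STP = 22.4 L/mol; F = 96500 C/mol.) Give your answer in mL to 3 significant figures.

Q = It = 13.1 × 6780 = 88820 C
n(e⁻) = 88820 / 96500 = 0.9204 mol
2H₂O → O₂ + 4H⁺ + 4e⁻, so n(O₂) = 0.9204 / 4 = 0.2301 mol
V = 0.2301 × 22.4 = 5.154 L
= 5150 mL

5150 mL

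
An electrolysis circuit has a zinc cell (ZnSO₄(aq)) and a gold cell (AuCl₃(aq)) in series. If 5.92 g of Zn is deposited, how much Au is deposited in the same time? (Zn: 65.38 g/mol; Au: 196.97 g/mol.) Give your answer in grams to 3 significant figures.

n(Zn) = 5.92 / 65.38 = 0.09055 mol
Zn²⁺ + 2e⁻ → Zn, so n(e⁻) = 2 × 0.09055 = 0.1811 mol
In series, the same 0.1811 mol of electrons flows through the second cell.
Au³⁺ + 3e⁻ → Au, so n(Au) = 0.1811 / 3 = 0.06037 mol
m(Au) = 0.06037 × 196.97 = 11.9 g

11.9 g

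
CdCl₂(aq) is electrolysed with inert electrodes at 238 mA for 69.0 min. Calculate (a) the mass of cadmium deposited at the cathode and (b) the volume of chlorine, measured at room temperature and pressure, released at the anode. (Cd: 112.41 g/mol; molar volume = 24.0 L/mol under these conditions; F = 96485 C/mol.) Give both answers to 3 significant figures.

Q = 0.238 × 4140 = 985.3 C; n(e⁻) = 985.3 / 96485 = 0.01021 mol
Cathode: Cd²⁺ + 2e⁻ → Cd → n(Cd) = 0.01021/2 = 0.005105 mol → 0.574 g
Anode: 2Cl⁻ → Cl₂ + 2e⁻ → n(Cl₂) = 0.01021/2 = 0.005105 mol → 0.123 L

0.574 g Cd; 0.123 L Cl₂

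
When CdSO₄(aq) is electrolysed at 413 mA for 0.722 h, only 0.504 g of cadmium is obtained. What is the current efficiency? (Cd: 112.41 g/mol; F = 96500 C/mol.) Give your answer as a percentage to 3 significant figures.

Q = 0.413 × 2599.2 = 1073 C
n(e⁻) = 1073 / 96500 = 0.01112 mol
Cd²⁺ + 2e⁻ → Cd, so theoretical n(Cd) = 0.005560 mol → 0.6250 g
Efficiency = 0.504 / 0.6250 = 0.8064 = 80.6%

80.6%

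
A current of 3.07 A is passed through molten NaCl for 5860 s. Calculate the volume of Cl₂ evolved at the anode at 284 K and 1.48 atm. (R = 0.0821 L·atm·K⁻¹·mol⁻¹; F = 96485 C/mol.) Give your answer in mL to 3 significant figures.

Q = It = 3.07 × 5860 = 17990 C
n(e⁻) = Q/F = 17990/96485 = 0.1865 mol
2Cl⁻ → Cl₂ + 2e⁻, so n(Cl₂) = 0.1865 / 2 = 0.09325 mol
V = nRT/P = 0.09325 × 0.0821 × 284 / 1.48 = 1.469 L
= 1470 mL

1470 mL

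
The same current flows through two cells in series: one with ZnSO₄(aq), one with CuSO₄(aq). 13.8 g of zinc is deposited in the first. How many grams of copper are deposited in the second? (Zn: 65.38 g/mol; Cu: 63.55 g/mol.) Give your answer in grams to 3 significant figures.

13.4 g

n(Zn) = 13.8 / 65.38 = 0.2111 mol
Zn²⁺ + 2e⁻ → Zn, so n(e⁻) = 2 × 0.2111 = 0.4222 mol
Since the cells are in series, n(e⁻) in the Cu cell is also 0.4222 mol.
Cu²⁺ + 2e⁻ → Cu, so n(Cu) = 0.4222 / 2 = 0.2111 mol
m(Cu) = 0.2111 × 63.55 = 13.4 g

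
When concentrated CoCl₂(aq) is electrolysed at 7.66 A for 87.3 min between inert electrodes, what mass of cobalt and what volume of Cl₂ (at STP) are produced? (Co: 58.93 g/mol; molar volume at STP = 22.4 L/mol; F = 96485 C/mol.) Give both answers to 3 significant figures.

Q = 7.66 × 5238 = 40120 C; n(e⁻) = 40120 / 96485 = 0.4158 mol
Cathode: Co²⁺ + 2e⁻ → Co → n(Co) = 0.4158/2 = 0.2079 mol → 12.3 g
Anode: 2Cl⁻ → Cl₂ + 2e⁻ → n(Cl₂) = 0.4158/2 = 0.2079 mol → 4.66 L

12.3 g Co; 4.66 L Cl₂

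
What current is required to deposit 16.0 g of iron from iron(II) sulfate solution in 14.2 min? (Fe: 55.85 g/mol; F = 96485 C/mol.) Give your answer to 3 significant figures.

n(Fe) = 16.0 / 55.85 = 0.2865 mol
Fe²⁺ + 2e⁻ → Fe, so n(e⁻) = 2 × 0.2865 = 0.5730 mol
Q = 0.5730 × 96485 = 55290 C
I = Q / t = 55290 / 852 s = 64.9 A

64.9 A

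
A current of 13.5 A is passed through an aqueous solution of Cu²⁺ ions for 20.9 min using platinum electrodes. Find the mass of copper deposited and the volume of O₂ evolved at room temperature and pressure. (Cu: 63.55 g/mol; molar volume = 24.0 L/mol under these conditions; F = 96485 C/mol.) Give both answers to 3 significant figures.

Q = 13.5 × 1254 = 16930 C; n(e⁻) = 16930 / 96485 = 0.1755 mol
Cathode: Cu²⁺ + 2e⁻ → Cu → n(Cu) = 0.1755/2 = 0.08775 mol → 5.58 g
Anode: 2H₂O → O₂ + 4H⁺ + 4e⁻ → n(O₂) = 0.1755/4 = 0.04388 mol → 1.05 L

5.58 g Cu; 1.05 L O₂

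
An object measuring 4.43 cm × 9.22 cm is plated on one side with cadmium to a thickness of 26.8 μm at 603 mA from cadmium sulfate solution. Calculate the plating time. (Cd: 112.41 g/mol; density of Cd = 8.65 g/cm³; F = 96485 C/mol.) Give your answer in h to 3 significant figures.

Plated area = 4.43 × 9.22 = 40.84 cm²
Volume = 40.84 × 26.8×10⁻⁴ cm = 0.1095 cm³
m(Cd) = 0.1095 × 8.65 = 0.9472 g
n(Cd) = 0.9472 / 112.41 = 0.008426 mol; n(e⁻) = 2 × 0.008426 = 0.01685 mol
Q = 0.01685 × 96485 = 1626 C
t = 1626 / 0.603 = 2697 s = 0.749 h

0.749 h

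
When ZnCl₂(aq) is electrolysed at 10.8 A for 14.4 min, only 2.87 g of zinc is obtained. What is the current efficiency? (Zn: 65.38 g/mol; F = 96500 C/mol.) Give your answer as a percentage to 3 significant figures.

Q = 10.8 × 864 = 9331 C
n(e⁻) = 9331 / 96500 = 0.09669 mol
Zn²⁺ + 2e⁻ → Zn, so theoretical n(Zn) = 0.04835 mol → 3.161 g
Efficiency = 2.87 / 3.161 = 0.9079 = 90.8%

90.8%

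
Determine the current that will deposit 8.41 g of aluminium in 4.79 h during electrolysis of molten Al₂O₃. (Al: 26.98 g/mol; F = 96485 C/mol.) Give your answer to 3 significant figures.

5.23 A

n(Al) = 8.41 / 26.98 = 0.3117 mol
Al³⁺ + 3e⁻ → Al, so n(e⁻) = 3 × 0.3117 = 0.9351 mol
Q = 0.9351 × 96485 = 90220 C
I = Q / t = 90220 / 17244 s = 5.23 A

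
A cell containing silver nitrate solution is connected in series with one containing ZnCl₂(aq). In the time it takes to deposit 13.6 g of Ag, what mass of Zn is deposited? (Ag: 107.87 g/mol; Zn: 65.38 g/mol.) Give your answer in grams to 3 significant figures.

4.12 g

n(Ag) = 13.6 / 107.87 = 0.1261 mol
Ag⁺ + e⁻ → Ag, so n(e⁻) = 0.1261 mol
In series, the same 0.1261 mol of electrons flows through the second cell.
Zn²⁺ + 2e⁻ → Zn, so n(Zn) = 0.1261 / 2 = 0.06305 mol
m(Zn) = 0.06305 × 65.38 = 4.12 g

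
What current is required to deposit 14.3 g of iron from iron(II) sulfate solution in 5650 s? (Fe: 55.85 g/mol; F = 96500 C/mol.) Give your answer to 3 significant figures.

8.75 A

n(Fe) = 14.3 / 55.85 = 0.2560 mol
Fe²⁺ + 2e⁻ → Fe, so n(e⁻) = 2 × 0.2560 = 0.5120 mol
Q = 0.5120 × 96500 = 49410 C
I = Q / t = 49410 / 5650 s = 8.75 A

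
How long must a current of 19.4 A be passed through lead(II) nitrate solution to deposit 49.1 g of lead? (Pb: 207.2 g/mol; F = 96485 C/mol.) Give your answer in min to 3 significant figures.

n(Pb) = 49.1 / 207.2 = 0.2370 mol
Pb²⁺ + 2e⁻ → Pb, so n(e⁻) = 2 × 0.2370 = 0.4740 mol
Q = 0.4740 × 96485 = 45730 C
t = Q / I = 45730 / 19.4 = 2357 s = 39.3 min

39.3 min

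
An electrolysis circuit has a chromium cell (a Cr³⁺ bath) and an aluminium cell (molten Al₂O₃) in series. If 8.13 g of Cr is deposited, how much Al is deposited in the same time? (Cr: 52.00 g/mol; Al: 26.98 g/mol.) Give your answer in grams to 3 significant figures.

n(Cr) = 8.13 / 52.00 = 0.1563 mol
Cr³⁺ + 3e⁻ → Cr, so n(e⁻) = 3 × 0.1563 = 0.4689 mol
In series, the same 0.4689 mol of electrons flows through the second cell.
Al³⁺ + 3e⁻ → Al, so n(Al) = 0.4689 / 3 = 0.1563 mol
m(Al) = 0.1563 × 26.98 = 4.22 g

4.22 g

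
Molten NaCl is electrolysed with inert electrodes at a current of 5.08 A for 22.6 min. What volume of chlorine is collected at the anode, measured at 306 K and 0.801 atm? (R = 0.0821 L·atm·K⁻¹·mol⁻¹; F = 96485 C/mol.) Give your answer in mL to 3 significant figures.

1120 mL

Charge passed = 5.08 × 1356 = 6888 C
n(e⁻) = 6888 / 96485 = 0.07139 mol
2Cl⁻ → Cl₂ + 2e⁻, so n(Cl₂) = 0.07139 / 2 = 0.03570 mol
V = nRT/P = 0.03570 × 0.0821 × 306 / 0.801 = 1.120 L
= 1120 mL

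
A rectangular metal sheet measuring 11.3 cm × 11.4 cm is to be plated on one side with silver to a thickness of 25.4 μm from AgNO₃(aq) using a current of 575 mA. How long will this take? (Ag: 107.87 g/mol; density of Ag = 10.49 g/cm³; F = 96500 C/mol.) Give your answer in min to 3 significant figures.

89.0 min

Plated area = 11.3 × 11.4 = 128.8 cm²
Volume = 128.8 × 25.4×10⁻⁴ cm = 0.3272 cm³
m(Ag) = 0.3272 × 10.49 = 3.432 g
n(Ag) = 3.432 / 107.87 = 0.03182 mol; n(e⁻) = 0.03182 mol
Q = 0.03182 × 96500 = 3071 C
t = 3071 / 0.575 = 5341 s = 89.0 min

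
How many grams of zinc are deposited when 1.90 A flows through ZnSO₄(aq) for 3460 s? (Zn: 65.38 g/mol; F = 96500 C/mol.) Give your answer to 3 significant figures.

2.23 g

Charge passed = 1.90 × 3460 = 6574 C
n(e⁻) = Q/F = 6574/96500 = 0.06812 mol
Zn²⁺ + 2e⁻ → Zn, so n(Zn) = 0.06812 / 2 = 0.03406 mol
m = 0.03406 × 65.38 = 2.23 g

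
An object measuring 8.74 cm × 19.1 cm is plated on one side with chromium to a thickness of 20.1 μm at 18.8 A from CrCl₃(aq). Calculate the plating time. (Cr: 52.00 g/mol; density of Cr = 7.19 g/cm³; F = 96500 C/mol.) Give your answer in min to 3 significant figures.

Plated area = 8.74 × 19.1 = 166.9 cm²
Volume = 166.9 × 20.1×10⁻⁴ cm = 0.3355 cm³
m(Cr) = 0.3355 × 7.19 = 2.412 g
n(Cr) = 2.412 / 52.00 = 0.04638 mol; n(e⁻) = 3 × 0.04638 = 0.1391 mol
Q = 0.1391 × 96500 = 13420 C
t = 13420 / 18.8 = 713.8 s = 11.9 min

11.9 min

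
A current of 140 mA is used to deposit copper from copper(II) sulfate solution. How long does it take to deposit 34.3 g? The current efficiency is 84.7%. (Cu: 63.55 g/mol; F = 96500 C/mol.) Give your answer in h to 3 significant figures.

244 h

n(Cu) = 34.3 / 63.55 = 0.5397 mol
Cu²⁺ + 2e⁻ → Cu, so n(e⁻) = 2 × 0.5397 = 1.079 mol
Q = 1.079 × 96500 / 0.847 = 1.229×10^5 C
t = Q / I = 1.229×10^5 / 0.140 = 8.779×10^5 s = 244 h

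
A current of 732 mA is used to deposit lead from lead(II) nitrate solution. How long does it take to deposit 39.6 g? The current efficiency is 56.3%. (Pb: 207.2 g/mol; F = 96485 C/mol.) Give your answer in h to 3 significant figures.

24.9 h

n(Pb) = 39.6 / 207.2 = 0.1911 mol
Pb²⁺ + 2e⁻ → Pb, so n(e⁻) = 2 × 0.1911 = 0.3822 mol
Q = 0.3822 × 96485 / 0.563 = 65500 C
t = Q / I = 65500 / 0.732 = 89480 s = 24.9 h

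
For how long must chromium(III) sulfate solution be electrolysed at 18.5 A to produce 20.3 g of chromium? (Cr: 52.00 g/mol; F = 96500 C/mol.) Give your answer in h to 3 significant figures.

1.70 h

n(Cr) = 20.3 / 52.00 = 0.3904 mol
Cr³⁺ + 3e⁻ → Cr, so n(e⁻) = 3 × 0.3904 = 1.171 mol
Q = 1.171 × 96500 = 1.130×10^5 C
t = Q / I = 1.130×10^5 / 18.5 = 6108 s = 1.70 h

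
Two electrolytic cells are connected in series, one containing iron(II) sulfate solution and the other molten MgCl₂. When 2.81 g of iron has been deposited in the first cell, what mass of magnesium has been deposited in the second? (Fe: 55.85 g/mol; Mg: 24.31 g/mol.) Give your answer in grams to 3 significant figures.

n(Fe) = 2.81 / 55.85 = 0.05031 mol
Fe²⁺ + 2e⁻ → Fe, so n(e⁻) = 2 × 0.05031 = 0.1006 mol
In series, the same 0.1006 mol of electrons flows through the second cell.
Mg²⁺ + 2e⁻ → Mg, so n(Mg) = 0.1006 / 2 = 0.05030 mol
m(Mg) = 0.05030 × 24.31 = 1.22 g

1.22 g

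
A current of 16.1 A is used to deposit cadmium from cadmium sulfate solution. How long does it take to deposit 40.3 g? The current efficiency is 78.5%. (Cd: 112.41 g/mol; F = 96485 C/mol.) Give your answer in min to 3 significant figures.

n(Cd) = 40.3 / 112.41 = 0.3585 mol
Cd²⁺ + 2e⁻ → Cd, so n(e⁻) = 2 × 0.3585 = 0.7170 mol
Q = 0.7170 × 96485 / 0.785 = 88130 C
t = Q / I = 88130 / 16.1 = 5474 s = 91.2 min

91.2 min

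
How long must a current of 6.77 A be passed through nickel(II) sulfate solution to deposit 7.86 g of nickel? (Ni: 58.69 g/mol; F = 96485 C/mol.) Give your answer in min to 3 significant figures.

n(Ni) = 7.86 / 58.69 = 0.1339 mol
Ni²⁺ + 2e⁻ → Ni, so n(e⁻) = 2 × 0.1339 = 0.2678 mol
Q = 0.2678 × 96485 = 25840 C
t = Q / I = 25840 / 6.77 = 3817 s = 63.6 min

63.6 min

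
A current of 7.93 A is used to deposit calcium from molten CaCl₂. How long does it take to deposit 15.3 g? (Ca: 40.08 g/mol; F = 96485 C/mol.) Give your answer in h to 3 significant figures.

n(Ca) = 15.3 / 40.08 = 0.3817 mol
Ca²⁺ + 2e⁻ → Ca, so n(e⁻) = 2 × 0.3817 = 0.7634 mol
Q = 0.7634 × 96485 = 73660 C
t = Q / I = 73660 / 7.93 = 9289 s = 2.58 h

2.58 h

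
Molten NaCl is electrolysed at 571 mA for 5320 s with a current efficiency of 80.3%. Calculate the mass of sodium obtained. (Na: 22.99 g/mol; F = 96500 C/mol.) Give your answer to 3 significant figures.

Q = 0.571 × 5320 = 3038 C
n(e⁻) = 3038 / 96500 = 0.03148 mol
Na⁺ + e⁻ → Na, so theoretical m(Na) = 0.03148 × 22.99 = 0.7237 g
Actual mass = 80.3% × 0.7237 = 0.581 g

0.581 g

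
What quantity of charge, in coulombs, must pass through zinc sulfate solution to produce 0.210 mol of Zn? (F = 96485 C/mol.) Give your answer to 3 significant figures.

Zn²⁺ + 2e⁻ → Zn, so n(e⁻) = 2 × 0.210 = 0.4200 mol
Q = 0.4200 × 96485 = 40520 C

40500 C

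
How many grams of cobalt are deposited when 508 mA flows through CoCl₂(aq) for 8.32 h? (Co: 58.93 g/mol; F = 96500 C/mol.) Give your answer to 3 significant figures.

Charge passed = 0.508 × 29952 = 15220 C
Moles of electrons = 15220 / 96500 = 0.1577 mol
Co²⁺ + 2e⁻ → Co, so n(Co) = 0.1577 / 2 = 0.07885 mol
m = 0.07885 × 58.93 = 4.65 g

4.65 g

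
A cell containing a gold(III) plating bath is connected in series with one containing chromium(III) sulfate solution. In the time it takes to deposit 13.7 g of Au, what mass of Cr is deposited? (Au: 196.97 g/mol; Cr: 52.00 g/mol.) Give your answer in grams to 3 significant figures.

3.62 g

n(Au) = 13.7 / 196.97 = 0.06955 mol
Au³⁺ + 3e⁻ → Au, so n(e⁻) = 3 × 0.06955 = 0.2087 mol
The cells are in series, so the same charge (and hence the same n(e⁻) = 0.2087 mol) passes through both.
Cr³⁺ + 3e⁻ → Cr, so n(Cr) = 0.2087 / 3 = 0.06957 mol
m(Cr) = 0.06957 × 52.00 = 3.62 g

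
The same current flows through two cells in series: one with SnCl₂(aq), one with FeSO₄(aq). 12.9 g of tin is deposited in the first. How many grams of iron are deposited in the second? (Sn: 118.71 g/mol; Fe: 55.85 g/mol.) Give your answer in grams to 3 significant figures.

n(Sn) = 12.9 / 118.71 = 0.1087 mol
Sn²⁺ + 2e⁻ → Sn, so n(e⁻) = 2 × 0.1087 = 0.2174 mol
The cells are in series, so the same charge (and hence the same n(e⁻) = 0.2174 mol) passes through both.
Fe²⁺ + 2e⁻ → Fe, so n(Fe) = 0.2174 / 2 = 0.1087 mol
m(Fe) = 0.1087 × 55.85 = 6.07 g

6.07 g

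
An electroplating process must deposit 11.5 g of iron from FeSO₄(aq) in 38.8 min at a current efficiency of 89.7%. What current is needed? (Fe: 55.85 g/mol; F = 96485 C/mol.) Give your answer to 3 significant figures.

n(Fe) = 11.5 / 55.85 = 0.2059 mol
Fe²⁺ + 2e⁻ → Fe, so n(e⁻) = 2 × 0.2059 = 0.4118 mol
Q = 0.4118 × 96485 / 0.897 = 44290 C
I = Q / t = 44290 / 2328 s = 19.0 A

19.0 A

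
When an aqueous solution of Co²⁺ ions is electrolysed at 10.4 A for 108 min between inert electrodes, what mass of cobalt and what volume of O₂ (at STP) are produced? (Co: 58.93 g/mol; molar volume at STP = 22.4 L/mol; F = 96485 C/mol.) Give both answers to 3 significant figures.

20.6 g Co; 3.91 L O₂

Q = 10.4 × 6480 = 67390 C; n(e⁻) = 67390 / 96485 = 0.6985 mol
Cathode: Co²⁺ + 2e⁻ → Co → n(Co) = 0.6985/2 = 0.3493 mol → 20.6 g
Anode: 2H₂O → O₂ + 4H⁺ + 4e⁻ → n(O₂) = 0.6985/4 = 0.1746 mol → 3.91 L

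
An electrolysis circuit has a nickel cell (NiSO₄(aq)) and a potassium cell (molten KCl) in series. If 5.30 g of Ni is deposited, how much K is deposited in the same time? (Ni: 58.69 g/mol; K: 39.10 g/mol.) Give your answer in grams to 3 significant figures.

7.06 g

n(Ni) = 5.30 / 58.69 = 0.09030 mol
Ni²⁺ + 2e⁻ → Ni, so n(e⁻) = 2 × 0.09030 = 0.1806 mol
The cells are in series, so the same charge (and hence the same n(e⁻) = 0.1806 mol) passes through both.
K⁺ + e⁻ → K, so n(K) = 0.1806 mol
m(K) = 0.1806 × 39.10 = 7.06 g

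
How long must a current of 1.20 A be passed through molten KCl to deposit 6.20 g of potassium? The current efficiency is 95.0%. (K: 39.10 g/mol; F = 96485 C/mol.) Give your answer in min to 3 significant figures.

n(K) = 6.20 / 39.10 = 0.1586 mol
K⁺ + e⁻ → K, so n(e⁻) = 0.1586 mol
Q = 0.1586 × 96485 / 0.950 = 16110 C
t = Q / I = 16110 / 1.20 = 13430 s = 224 min

224 min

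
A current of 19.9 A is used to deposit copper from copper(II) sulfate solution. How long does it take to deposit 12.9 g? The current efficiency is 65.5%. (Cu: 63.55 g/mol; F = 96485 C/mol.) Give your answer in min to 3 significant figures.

n(Cu) = 12.9 / 63.55 = 0.2030 mol
Cu²⁺ + 2e⁻ → Cu, so n(e⁻) = 2 × 0.2030 = 0.4060 mol
Q = 0.4060 × 96485 / 0.655 = 59810 C
t = Q / I = 59810 / 19.9 = 3006 s = 50.1 min

50.1 min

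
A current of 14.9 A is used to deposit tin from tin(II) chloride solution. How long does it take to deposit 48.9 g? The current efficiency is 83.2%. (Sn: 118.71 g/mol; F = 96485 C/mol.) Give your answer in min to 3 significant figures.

107 min

n(Sn) = 48.9 / 118.71 = 0.4119 mol
Sn²⁺ + 2e⁻ → Sn, so n(e⁻) = 2 × 0.4119 = 0.8238 mol
Q = 0.8238 × 96485 / 0.832 = 95530 C
t = Q / I = 95530 / 14.9 = 6411 s = 107 min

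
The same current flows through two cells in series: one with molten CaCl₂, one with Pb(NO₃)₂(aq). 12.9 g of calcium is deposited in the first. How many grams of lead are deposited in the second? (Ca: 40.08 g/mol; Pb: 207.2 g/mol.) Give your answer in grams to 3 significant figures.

n(Ca) = 12.9 / 40.08 = 0.3219 mol
Ca²⁺ + 2e⁻ → Ca, so n(e⁻) = 2 × 0.3219 = 0.6438 mol
Same current for the same time ⇒ same n(e⁻) = 0.6438 mol in both cells.
Pb²⁺ + 2e⁻ → Pb, so n(Pb) = 0.6438 / 2 = 0.3219 mol
m(Pb) = 0.3219 × 207.2 = 66.7 g

66.7 g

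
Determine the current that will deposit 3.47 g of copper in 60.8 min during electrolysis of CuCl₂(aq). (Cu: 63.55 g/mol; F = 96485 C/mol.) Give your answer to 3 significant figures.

2.89 A

n(Cu) = 3.47 / 63.55 = 0.05460 mol
Cu²⁺ + 2e⁻ → Cu, so n(e⁻) = 2 × 0.05460 = 0.1092 mol
Q = 0.1092 × 96485 = 10540 C
I = Q / t = 10540 / 3648 s = 2.89 A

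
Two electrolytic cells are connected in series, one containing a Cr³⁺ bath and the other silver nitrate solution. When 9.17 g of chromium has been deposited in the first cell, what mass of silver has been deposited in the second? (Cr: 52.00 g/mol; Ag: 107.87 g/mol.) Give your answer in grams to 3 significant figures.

n(Cr) = 9.17 / 52.00 = 0.1763 mol
Cr³⁺ + 3e⁻ → Cr, so n(e⁻) = 3 × 0.1763 = 0.5289 mol
Same current for the same time ⇒ same n(e⁻) = 0.5289 mol in both cells.
Ag⁺ + e⁻ → Ag, so n(Ag) = 0.5289 mol
m(Ag) = 0.5289 × 107.87 = 57.1 g

57.1 g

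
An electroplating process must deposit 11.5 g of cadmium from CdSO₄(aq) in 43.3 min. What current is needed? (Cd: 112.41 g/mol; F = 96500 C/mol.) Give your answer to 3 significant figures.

n(Cd) = 11.5 / 112.41 = 0.1023 mol
Cd²⁺ + 2e⁻ → Cd, so n(e⁻) = 2 × 0.1023 = 0.2046 mol
Q = 0.2046 × 96500 = 19740 C
I = Q / t = 19740 / 2598 s = 7.60 A

7.60 A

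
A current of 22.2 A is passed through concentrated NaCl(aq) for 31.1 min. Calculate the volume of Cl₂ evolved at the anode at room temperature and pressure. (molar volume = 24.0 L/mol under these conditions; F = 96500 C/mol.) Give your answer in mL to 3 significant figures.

5150 mL

Q = It = 22.2 × 1866 = 41430 C
Moles of electrons = 41430 / 96500 = 0.4293 mol
2Cl⁻ → Cl₂ + 2e⁻, so n(Cl₂) = 0.4293 / 2 = 0.2147 mol
V = 0.2147 × 24.0 = 5.153 L
= 5150 mL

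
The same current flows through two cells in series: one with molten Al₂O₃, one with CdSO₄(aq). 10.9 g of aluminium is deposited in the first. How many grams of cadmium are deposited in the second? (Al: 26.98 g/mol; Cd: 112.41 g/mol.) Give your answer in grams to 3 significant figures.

n(Al) = 10.9 / 26.98 = 0.4040 mol
Al³⁺ + 3e⁻ → Al, so n(e⁻) = 3 × 0.4040 = 1.212 mol
In series, the same 1.212 mol of electrons flows through the second cell.
Cd²⁺ + 2e⁻ → Cd, so n(Cd) = 1.212 / 2 = 0.6060 mol
m(Cd) = 0.6060 × 112.41 = 68.1 g

68.1 g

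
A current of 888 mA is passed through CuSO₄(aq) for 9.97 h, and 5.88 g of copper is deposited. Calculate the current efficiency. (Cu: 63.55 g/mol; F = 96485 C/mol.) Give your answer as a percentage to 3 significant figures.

Q = 0.888 × 35892 = 31870 C
n(e⁻) = 31870 / 96485 = 0.3303 mol
Cu²⁺ + 2e⁻ → Cu, so theoretical n(Cu) = 0.1652 mol → 10.50 g
Efficiency = 5.88 / 10.50 = 0.5600 = 56.0%

56.0%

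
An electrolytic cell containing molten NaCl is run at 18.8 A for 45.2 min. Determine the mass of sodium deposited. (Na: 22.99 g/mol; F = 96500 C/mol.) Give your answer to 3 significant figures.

12.1 g

Q = It = 18.8 × 2712 = 50990 C
n(e⁻) = 50990 / 96500 = 0.5284 mol
Na⁺ + e⁻ → Na, so n(Na) = 0.5284 mol
m = 0.5284 × 22.99 = 12.1 g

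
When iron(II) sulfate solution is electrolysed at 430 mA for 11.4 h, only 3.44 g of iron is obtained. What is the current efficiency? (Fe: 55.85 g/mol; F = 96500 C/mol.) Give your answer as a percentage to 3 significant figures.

Q = 0.430 × 41040 = 17650 C
n(e⁻) = 17650 / 96500 = 0.1829 mol
Fe²⁺ + 2e⁻ → Fe, so theoretical n(Fe) = 0.09145 mol → 5.107 g
Efficiency = 3.44 / 5.107 = 0.6736 = 67.4%

67.4%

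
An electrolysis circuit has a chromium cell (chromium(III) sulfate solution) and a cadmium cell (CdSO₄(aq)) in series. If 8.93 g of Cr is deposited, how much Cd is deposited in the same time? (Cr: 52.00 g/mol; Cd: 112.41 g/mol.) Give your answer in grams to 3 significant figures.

29.0 g

n(Cr) = 8.93 / 52.00 = 0.1717 mol
Cr³⁺ + 3e⁻ → Cr, so n(e⁻) = 3 × 0.1717 = 0.5151 mol
Since the cells are in series, n(e⁻) in the Cd cell is also 0.5151 mol.
Cd²⁺ + 2e⁻ → Cd, so n(Cd) = 0.5151 / 2 = 0.2576 mol
m(Cd) = 0.2576 × 112.41 = 29.0 g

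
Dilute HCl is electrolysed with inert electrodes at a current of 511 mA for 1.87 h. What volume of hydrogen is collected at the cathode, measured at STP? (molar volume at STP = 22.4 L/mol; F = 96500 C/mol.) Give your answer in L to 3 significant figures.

Charge passed = 0.511 × 6732 = 3440 C
n(e⁻) = 3440 / 96500 = 0.03565 mol
2H⁺ + 2e⁻ → H₂, so n(H₂) = 0.03565 / 2 = 0.01783 mol
V = 0.01783 × 22.4 = 0.3994 L

0.399 L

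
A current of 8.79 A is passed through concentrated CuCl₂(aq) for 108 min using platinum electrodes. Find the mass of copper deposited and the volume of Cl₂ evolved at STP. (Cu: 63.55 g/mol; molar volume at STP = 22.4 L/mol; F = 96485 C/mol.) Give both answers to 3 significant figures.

Q = 8.79 × 6480 = 56960 C; n(e⁻) = 56960 / 96485 = 0.5904 mol
Cathode: Cu²⁺ + 2e⁻ → Cu → n(Cu) = 0.5904/2 = 0.2952 mol → 18.8 g
Anode: 2Cl⁻ → Cl₂ + 2e⁻ → n(Cl₂) = 0.5904/2 = 0.2952 mol → 6.61 L

18.8 g Cu; 6.61 L Cl₂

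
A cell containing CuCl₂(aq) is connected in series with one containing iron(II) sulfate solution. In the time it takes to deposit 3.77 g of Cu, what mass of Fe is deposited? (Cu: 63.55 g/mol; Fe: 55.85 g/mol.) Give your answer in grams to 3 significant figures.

3.31 g

n(Cu) = 3.77 / 63.55 = 0.05932 mol
Cu²⁺ + 2e⁻ → Cu, so n(e⁻) = 2 × 0.05932 = 0.1186 mol
Since the cells are in series, n(e⁻) in the Fe cell is also 0.1186 mol.
Fe²⁺ + 2e⁻ → Fe, so n(Fe) = 0.1186 / 2 = 0.05930 mol
m(Fe) = 0.05930 × 55.85 = 3.31 g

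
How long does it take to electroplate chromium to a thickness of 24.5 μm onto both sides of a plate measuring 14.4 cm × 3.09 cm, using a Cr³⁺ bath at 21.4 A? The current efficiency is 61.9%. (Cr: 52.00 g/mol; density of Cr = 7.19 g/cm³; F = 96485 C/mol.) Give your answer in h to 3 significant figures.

0.183 h

Plated area = 2 × 14.4 × 3.09 = 88.99 cm²
Volume = 88.99 × 24.5×10⁻⁴ cm = 0.2180 cm³
m(Cr) = 0.2180 × 7.19 = 1.567 g
n(Cr) = 1.567 / 52.00 = 0.03013 mol; n(e⁻) = 3 × 0.03013 = 0.09039 mol
Q = 0.09039 × 96485 / 0.619 = 14090 C
t = 14090 / 21.4 = 658.4 s = 0.183 h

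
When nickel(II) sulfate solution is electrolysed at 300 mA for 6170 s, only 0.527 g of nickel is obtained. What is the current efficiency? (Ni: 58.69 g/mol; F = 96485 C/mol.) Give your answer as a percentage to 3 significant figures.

93.6%

Q = 0.300 × 6170 = 1851 C
n(e⁻) = 1851 / 96485 = 0.01918 mol
Ni²⁺ + 2e⁻ → Ni, so theoretical n(Ni) = 0.009590 mol → 0.5628 g
Efficiency = 0.527 / 0.5628 = 0.9364 = 93.6%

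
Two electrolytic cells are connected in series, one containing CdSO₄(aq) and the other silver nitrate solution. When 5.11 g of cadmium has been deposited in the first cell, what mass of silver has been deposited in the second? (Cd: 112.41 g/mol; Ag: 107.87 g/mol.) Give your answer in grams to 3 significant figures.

n(Cd) = 5.11 / 112.41 = 0.04546 mol
Cd²⁺ + 2e⁻ → Cd, so n(e⁻) = 2 × 0.04546 = 0.09092 mol
In series, the same 0.09092 mol of electrons flows through the second cell.
Ag⁺ + e⁻ → Ag, so n(Ag) = 0.09092 mol
m(Ag) = 0.09092 × 107.87 = 9.81 g

9.81 g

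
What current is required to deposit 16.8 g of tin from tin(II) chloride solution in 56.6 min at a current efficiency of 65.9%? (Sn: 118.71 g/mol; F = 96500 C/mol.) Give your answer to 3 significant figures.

12.2 A

n(Sn) = 16.8 / 118.71 = 0.1415 mol
Sn²⁺ + 2e⁻ → Sn, so n(e⁻) = 2 × 0.1415 = 0.2830 mol
Q = 0.2830 × 96500 / 0.659 = 41440 C
I = Q / t = 41440 / 3396 s = 12.2 A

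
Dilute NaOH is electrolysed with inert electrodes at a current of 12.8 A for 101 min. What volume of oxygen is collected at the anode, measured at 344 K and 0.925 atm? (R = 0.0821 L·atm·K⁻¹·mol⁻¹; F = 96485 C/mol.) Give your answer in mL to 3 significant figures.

Q = 12.8 A × 6060 s = 77570 C
Moles of electrons = 77570 / 96485 = 0.8040 mol
2H₂O → O₂ + 4H⁺ + 4e⁻, so n(O₂) = 0.8040 / 4 = 0.2010 mol
V = nRT/P = 0.2010 × 0.0821 × 344 / 0.925 = 6.137 L
= 6140 mL

6140 mL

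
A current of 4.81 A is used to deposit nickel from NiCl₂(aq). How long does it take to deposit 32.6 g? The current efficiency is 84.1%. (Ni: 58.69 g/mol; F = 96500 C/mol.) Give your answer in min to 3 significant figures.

442 min

n(Ni) = 32.6 / 58.69 = 0.5555 mol
Ni²⁺ + 2e⁻ → Ni, so n(e⁻) = 2 × 0.5555 = 1.111 mol
Q = 1.111 × 96500 / 0.841 = 1.275×10^5 C
t = Q / I = 1.275×10^5 / 4.81 = 26510 s = 442 min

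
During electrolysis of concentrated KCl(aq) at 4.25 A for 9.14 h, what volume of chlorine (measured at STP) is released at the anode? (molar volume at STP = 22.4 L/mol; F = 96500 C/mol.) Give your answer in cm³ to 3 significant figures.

16200 cm³

Q = 4.25 A × 32904 s = 1.398×10^5 C
n(e⁻) = 1.398×10^5 / 96500 = 1.449 mol
2Cl⁻ → Cl₂ + 2e⁻, so n(Cl₂) = 1.449 / 2 = 0.7245 mol
V = 0.7245 × 22.4 = 16.23 L
= 16200 cm³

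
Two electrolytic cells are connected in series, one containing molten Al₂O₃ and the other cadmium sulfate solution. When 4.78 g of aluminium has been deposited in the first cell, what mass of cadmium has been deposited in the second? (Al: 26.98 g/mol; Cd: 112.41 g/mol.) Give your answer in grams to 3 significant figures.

29.9 g

n(Al) = 4.78 / 26.98 = 0.1772 mol
Al³⁺ + 3e⁻ → Al, so n(e⁻) = 3 × 0.1772 = 0.5316 mol
In series, the same 0.5316 mol of electrons flows through the second cell.
Cd²⁺ + 2e⁻ → Cd, so n(Cd) = 0.5316 / 2 = 0.2658 mol
m(Cd) = 0.2658 × 112.41 = 29.9 g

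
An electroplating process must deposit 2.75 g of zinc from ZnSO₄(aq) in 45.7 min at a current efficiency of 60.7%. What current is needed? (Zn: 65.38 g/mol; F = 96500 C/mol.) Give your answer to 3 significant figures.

n(Zn) = 2.75 / 65.38 = 0.04206 mol
Zn²⁺ + 2e⁻ → Zn, so n(e⁻) = 2 × 0.04206 = 0.08412 mol
Q = 0.08412 × 96500 / 0.607 = 13370 C
I = Q / t = 13370 / 2742 s = 4.88 A

4.88 A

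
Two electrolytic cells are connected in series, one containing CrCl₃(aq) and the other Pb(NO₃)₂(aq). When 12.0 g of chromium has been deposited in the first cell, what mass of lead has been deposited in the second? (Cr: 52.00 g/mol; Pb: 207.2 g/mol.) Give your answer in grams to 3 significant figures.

n(Cr) = 12.0 / 52.00 = 0.2308 mol
Cr³⁺ + 3e⁻ → Cr, so n(e⁻) = 3 × 0.2308 = 0.6924 mol
Since the cells are in series, n(e⁻) in the Pb cell is also 0.6924 mol.
Pb²⁺ + 2e⁻ → Pb, so n(Pb) = 0.6924 / 2 = 0.3462 mol
m(Pb) = 0.3462 × 207.2 = 71.7 g

71.7 g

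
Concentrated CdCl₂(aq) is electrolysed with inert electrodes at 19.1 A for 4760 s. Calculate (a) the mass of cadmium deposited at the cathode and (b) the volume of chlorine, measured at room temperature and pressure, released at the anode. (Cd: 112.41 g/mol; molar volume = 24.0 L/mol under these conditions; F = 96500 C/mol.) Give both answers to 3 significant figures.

53.0 g Cd; 11.3 L Cl₂

Q = 19.1 × 4760 = 90920 C; n(e⁻) = 90920 / 96500 = 0.9422 mol
Cathode: Cd²⁺ + 2e⁻ → Cd → n(Cd) = 0.9422/2 = 0.4711 mol → 53.0 g
Anode: 2Cl⁻ → Cl₂ + 2e⁻ → n(Cl₂) = 0.9422/2 = 0.4711 mol → 11.3 L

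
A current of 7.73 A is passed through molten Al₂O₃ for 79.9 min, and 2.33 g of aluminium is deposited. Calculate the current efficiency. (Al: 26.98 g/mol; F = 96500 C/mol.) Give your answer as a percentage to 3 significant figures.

Q = 7.73 × 4794 = 37060 C
n(e⁻) = 37060 / 96500 = 0.3840 mol
Al³⁺ + 3e⁻ → Al, so theoretical n(Al) = 0.1280 mol → 3.453 g
Efficiency = 2.33 / 3.453 = 0.6748 = 67.5%

67.5%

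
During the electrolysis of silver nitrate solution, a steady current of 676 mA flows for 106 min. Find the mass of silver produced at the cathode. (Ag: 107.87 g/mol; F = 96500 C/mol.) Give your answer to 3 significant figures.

Charge passed = 0.676 × 6360 = 4299 C
n(e⁻) = Q/F = 4299/96500 = 0.04455 mol
Ag⁺ + e⁻ → Ag, so n(Ag) = 0.04455 mol
m = 0.04455 × 107.87 = 4.81 g

4.81 g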